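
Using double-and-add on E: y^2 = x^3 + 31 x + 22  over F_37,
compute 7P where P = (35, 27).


k = 7 = 111_2 (binary, LSB first: 111)
Double-and-add from P = (35, 27):
  bit 0 = 1: acc = O + (35, 27) = (35, 27)
  bit 1 = 1: acc = (35, 27) + (20, 24) = (22, 20)
  bit 2 = 1: acc = (22, 20) + (7, 8) = (19, 12)

7P = (19, 12)


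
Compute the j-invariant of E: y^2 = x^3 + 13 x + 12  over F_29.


Delta = -16(4 a^3 + 27 b^2) mod 29 = 10
-1728 * (4 a)^3 = -1728 * (4*13)^3 mod 29 = 18
j = 18 * 10^(-1) mod 29 = 25

j = 25 (mod 29)


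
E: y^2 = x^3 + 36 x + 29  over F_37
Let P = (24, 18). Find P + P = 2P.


Doubling: s = (3 x1^2 + a) / (2 y1)
s = (3*24^2 + 36) / (2*18) mod 37 = 12
x3 = s^2 - 2 x1 mod 37 = 12^2 - 2*24 = 22
y3 = s (x1 - x3) - y1 mod 37 = 12 * (24 - 22) - 18 = 6

2P = (22, 6)


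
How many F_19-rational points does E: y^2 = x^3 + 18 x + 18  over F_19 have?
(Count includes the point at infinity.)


For each x in F_19, count y with y^2 = x^3 + 18 x + 18 mod 19:
  x = 2: RHS = 5, y in [9, 10]  -> 2 point(s)
  x = 3: RHS = 4, y in [2, 17]  -> 2 point(s)
  x = 5: RHS = 5, y in [9, 10]  -> 2 point(s)
  x = 6: RHS = 0, y in [0]  -> 1 point(s)
  x = 8: RHS = 9, y in [3, 16]  -> 2 point(s)
  x = 9: RHS = 16, y in [4, 15]  -> 2 point(s)
  x = 10: RHS = 1, y in [1, 18]  -> 2 point(s)
  x = 12: RHS = 5, y in [9, 10]  -> 2 point(s)
  x = 13: RHS = 17, y in [6, 13]  -> 2 point(s)
Affine points: 17. Add the point at infinity: total = 18.

#E(F_19) = 18


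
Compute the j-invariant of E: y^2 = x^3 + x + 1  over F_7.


Delta = -16(4 a^3 + 27 b^2) mod 7 = 1
-1728 * (4 a)^3 = -1728 * (4*1)^3 mod 7 = 1
j = 1 * 1^(-1) mod 7 = 1

j = 1 (mod 7)


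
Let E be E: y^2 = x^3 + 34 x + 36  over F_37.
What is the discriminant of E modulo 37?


4 a^3 + 27 b^2 = 4*34^3 + 27*36^2 = 157216 + 34992 = 192208
Delta = -16 * (192208) = -3075328
Delta mod 37 = 1

Delta = 1 (mod 37)


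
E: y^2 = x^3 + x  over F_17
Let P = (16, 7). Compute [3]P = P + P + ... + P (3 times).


k = 3 = 11_2 (binary, LSB first: 11)
Double-and-add from P = (16, 7):
  bit 0 = 1: acc = O + (16, 7) = (16, 7)
  bit 1 = 1: acc = (16, 7) + (0, 0) = (16, 10)

3P = (16, 10)


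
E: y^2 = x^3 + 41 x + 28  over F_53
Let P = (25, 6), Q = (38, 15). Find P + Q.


P != Q, so use the chord formula.
s = (y2 - y1) / (x2 - x1) = (9) / (13) mod 53 = 17
x3 = s^2 - x1 - x2 mod 53 = 17^2 - 25 - 38 = 14
y3 = s (x1 - x3) - y1 mod 53 = 17 * (25 - 14) - 6 = 22

P + Q = (14, 22)


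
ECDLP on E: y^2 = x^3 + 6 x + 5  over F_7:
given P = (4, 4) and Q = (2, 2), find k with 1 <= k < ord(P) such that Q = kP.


Enumerate multiples of P until we hit Q = (2, 2):
  1P = (4, 4)
  2P = (3, 1)
  3P = (2, 2)
Match found at i = 3.

k = 3


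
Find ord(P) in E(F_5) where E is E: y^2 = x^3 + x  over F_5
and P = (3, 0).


Compute successive multiples of P until we hit O:
  1P = (3, 0)
  2P = O

ord(P) = 2


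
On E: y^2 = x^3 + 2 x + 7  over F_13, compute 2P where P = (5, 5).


Doubling: s = (3 x1^2 + a) / (2 y1)
s = (3*5^2 + 2) / (2*5) mod 13 = 9
x3 = s^2 - 2 x1 mod 13 = 9^2 - 2*5 = 6
y3 = s (x1 - x3) - y1 mod 13 = 9 * (5 - 6) - 5 = 12

2P = (6, 12)


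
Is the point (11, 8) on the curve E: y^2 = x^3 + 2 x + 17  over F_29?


Check whether y^2 = x^3 + 2 x + 17 (mod 29) for (x, y) = (11, 8).
LHS: y^2 = 8^2 mod 29 = 6
RHS: x^3 + 2 x + 17 = 11^3 + 2*11 + 17 mod 29 = 7
LHS != RHS

No, not on the curve


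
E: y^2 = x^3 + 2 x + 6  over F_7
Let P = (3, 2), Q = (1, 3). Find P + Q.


P != Q, so use the chord formula.
s = (y2 - y1) / (x2 - x1) = (1) / (5) mod 7 = 3
x3 = s^2 - x1 - x2 mod 7 = 3^2 - 3 - 1 = 5
y3 = s (x1 - x3) - y1 mod 7 = 3 * (3 - 5) - 2 = 6

P + Q = (5, 6)


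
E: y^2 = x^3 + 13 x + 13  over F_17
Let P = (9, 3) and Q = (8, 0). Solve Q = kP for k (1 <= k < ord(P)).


Enumerate multiples of P until we hit Q = (8, 0):
  1P = (9, 3)
  2P = (8, 0)
Match found at i = 2.

k = 2


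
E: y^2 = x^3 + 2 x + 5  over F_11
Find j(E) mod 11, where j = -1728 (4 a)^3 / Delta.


Delta = -16(4 a^3 + 27 b^2) mod 11 = 7
-1728 * (4 a)^3 = -1728 * (4*2)^3 mod 11 = 5
j = 5 * 7^(-1) mod 11 = 7

j = 7 (mod 11)


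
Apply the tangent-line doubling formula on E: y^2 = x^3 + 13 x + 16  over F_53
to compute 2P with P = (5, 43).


Doubling: s = (3 x1^2 + a) / (2 y1)
s = (3*5^2 + 13) / (2*43) mod 53 = 38
x3 = s^2 - 2 x1 mod 53 = 38^2 - 2*5 = 3
y3 = s (x1 - x3) - y1 mod 53 = 38 * (5 - 3) - 43 = 33

2P = (3, 33)


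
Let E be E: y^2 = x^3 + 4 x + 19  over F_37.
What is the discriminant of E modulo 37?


4 a^3 + 27 b^2 = 4*4^3 + 27*19^2 = 256 + 9747 = 10003
Delta = -16 * (10003) = -160048
Delta mod 37 = 14

Delta = 14 (mod 37)


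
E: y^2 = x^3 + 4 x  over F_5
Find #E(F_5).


For each x in F_5, count y with y^2 = x^3 + 4 x + 0 mod 5:
  x = 0: RHS = 0, y in [0]  -> 1 point(s)
  x = 1: RHS = 0, y in [0]  -> 1 point(s)
  x = 2: RHS = 1, y in [1, 4]  -> 2 point(s)
  x = 3: RHS = 4, y in [2, 3]  -> 2 point(s)
  x = 4: RHS = 0, y in [0]  -> 1 point(s)
Affine points: 7. Add the point at infinity: total = 8.

#E(F_5) = 8


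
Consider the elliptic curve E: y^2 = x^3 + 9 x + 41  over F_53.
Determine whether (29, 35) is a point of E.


Check whether y^2 = x^3 + 9 x + 41 (mod 53) for (x, y) = (29, 35).
LHS: y^2 = 35^2 mod 53 = 6
RHS: x^3 + 9 x + 41 = 29^3 + 9*29 + 41 mod 53 = 46
LHS != RHS

No, not on the curve


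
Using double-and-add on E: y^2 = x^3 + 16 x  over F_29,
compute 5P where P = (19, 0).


k = 5 = 101_2 (binary, LSB first: 101)
Double-and-add from P = (19, 0):
  bit 0 = 1: acc = O + (19, 0) = (19, 0)
  bit 1 = 0: acc unchanged = (19, 0)
  bit 2 = 1: acc = (19, 0) + O = (19, 0)

5P = (19, 0)


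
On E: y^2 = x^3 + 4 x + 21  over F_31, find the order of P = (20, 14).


Compute successive multiples of P until we hit O:
  1P = (20, 14)
  2P = (11, 1)
  3P = (4, 16)
  4P = (23, 29)
  5P = (13, 21)
  6P = (30, 27)
  7P = (14, 0)
  8P = (30, 4)
  ... (continuing to 14P)
  14P = O

ord(P) = 14


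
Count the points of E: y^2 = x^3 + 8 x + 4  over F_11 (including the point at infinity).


For each x in F_11, count y with y^2 = x^3 + 8 x + 4 mod 11:
  x = 0: RHS = 4, y in [2, 9]  -> 2 point(s)
  x = 3: RHS = 0, y in [0]  -> 1 point(s)
  x = 4: RHS = 1, y in [1, 10]  -> 2 point(s)
  x = 5: RHS = 4, y in [2, 9]  -> 2 point(s)
  x = 6: RHS = 4, y in [2, 9]  -> 2 point(s)
Affine points: 9. Add the point at infinity: total = 10.

#E(F_11) = 10


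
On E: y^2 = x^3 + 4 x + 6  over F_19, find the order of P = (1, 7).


Compute successive multiples of P until we hit O:
  1P = (1, 7)
  2P = (3, 11)
  3P = (0, 14)
  4P = (10, 18)
  5P = (17, 3)
  6P = (7, 4)
  7P = (16, 10)
  8P = (18, 1)
  ... (continuing to 19P)
  19P = O

ord(P) = 19


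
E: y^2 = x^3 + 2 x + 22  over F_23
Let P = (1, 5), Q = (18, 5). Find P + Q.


P != Q, so use the chord formula.
s = (y2 - y1) / (x2 - x1) = (0) / (17) mod 23 = 0
x3 = s^2 - x1 - x2 mod 23 = 0^2 - 1 - 18 = 4
y3 = s (x1 - x3) - y1 mod 23 = 0 * (1 - 4) - 5 = 18

P + Q = (4, 18)


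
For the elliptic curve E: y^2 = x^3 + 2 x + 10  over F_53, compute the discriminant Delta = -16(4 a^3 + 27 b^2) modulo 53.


4 a^3 + 27 b^2 = 4*2^3 + 27*10^2 = 32 + 2700 = 2732
Delta = -16 * (2732) = -43712
Delta mod 53 = 13

Delta = 13 (mod 53)


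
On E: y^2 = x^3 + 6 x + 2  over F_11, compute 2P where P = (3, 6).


Doubling: s = (3 x1^2 + a) / (2 y1)
s = (3*3^2 + 6) / (2*6) mod 11 = 0
x3 = s^2 - 2 x1 mod 11 = 0^2 - 2*3 = 5
y3 = s (x1 - x3) - y1 mod 11 = 0 * (3 - 5) - 6 = 5

2P = (5, 5)


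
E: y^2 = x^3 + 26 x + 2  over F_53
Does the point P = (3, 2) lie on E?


Check whether y^2 = x^3 + 26 x + 2 (mod 53) for (x, y) = (3, 2).
LHS: y^2 = 2^2 mod 53 = 4
RHS: x^3 + 26 x + 2 = 3^3 + 26*3 + 2 mod 53 = 1
LHS != RHS

No, not on the curve


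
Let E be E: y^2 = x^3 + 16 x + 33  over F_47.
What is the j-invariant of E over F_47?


Delta = -16(4 a^3 + 27 b^2) mod 47 = 44
-1728 * (4 a)^3 = -1728 * (4*16)^3 mod 47 = 40
j = 40 * 44^(-1) mod 47 = 18

j = 18 (mod 47)


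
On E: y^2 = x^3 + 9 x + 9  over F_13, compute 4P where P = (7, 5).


k = 4 = 100_2 (binary, LSB first: 001)
Double-and-add from P = (7, 5):
  bit 0 = 0: acc unchanged = O
  bit 1 = 0: acc unchanged = O
  bit 2 = 1: acc = O + (5, 7) = (5, 7)

4P = (5, 7)


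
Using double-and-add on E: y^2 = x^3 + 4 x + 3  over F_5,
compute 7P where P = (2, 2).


k = 7 = 111_2 (binary, LSB first: 111)
Double-and-add from P = (2, 2):
  bit 0 = 1: acc = O + (2, 2) = (2, 2)
  bit 1 = 1: acc = (2, 2) + (2, 3) = O
  bit 2 = 1: acc = O + (2, 2) = (2, 2)

7P = (2, 2)


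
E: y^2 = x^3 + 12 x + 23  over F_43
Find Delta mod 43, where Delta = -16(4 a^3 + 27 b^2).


4 a^3 + 27 b^2 = 4*12^3 + 27*23^2 = 6912 + 14283 = 21195
Delta = -16 * (21195) = -339120
Delta mod 43 = 21

Delta = 21 (mod 43)


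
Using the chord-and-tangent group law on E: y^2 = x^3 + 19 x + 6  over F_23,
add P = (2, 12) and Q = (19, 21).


P != Q, so use the chord formula.
s = (y2 - y1) / (x2 - x1) = (9) / (17) mod 23 = 10
x3 = s^2 - x1 - x2 mod 23 = 10^2 - 2 - 19 = 10
y3 = s (x1 - x3) - y1 mod 23 = 10 * (2 - 10) - 12 = 0

P + Q = (10, 0)


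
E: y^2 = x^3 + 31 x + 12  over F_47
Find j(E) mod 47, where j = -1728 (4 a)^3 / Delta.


Delta = -16(4 a^3 + 27 b^2) mod 47 = 45
-1728 * (4 a)^3 = -1728 * (4*31)^3 mod 47 = 7
j = 7 * 45^(-1) mod 47 = 20

j = 20 (mod 47)


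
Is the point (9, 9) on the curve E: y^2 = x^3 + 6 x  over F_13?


Check whether y^2 = x^3 + 6 x + 0 (mod 13) for (x, y) = (9, 9).
LHS: y^2 = 9^2 mod 13 = 3
RHS: x^3 + 6 x + 0 = 9^3 + 6*9 + 0 mod 13 = 3
LHS = RHS

Yes, on the curve


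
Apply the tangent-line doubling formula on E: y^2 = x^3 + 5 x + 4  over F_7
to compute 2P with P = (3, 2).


Doubling: s = (3 x1^2 + a) / (2 y1)
s = (3*3^2 + 5) / (2*2) mod 7 = 1
x3 = s^2 - 2 x1 mod 7 = 1^2 - 2*3 = 2
y3 = s (x1 - x3) - y1 mod 7 = 1 * (3 - 2) - 2 = 6

2P = (2, 6)


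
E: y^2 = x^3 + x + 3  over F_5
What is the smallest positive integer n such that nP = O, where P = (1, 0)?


Compute successive multiples of P until we hit O:
  1P = (1, 0)
  2P = O

ord(P) = 2


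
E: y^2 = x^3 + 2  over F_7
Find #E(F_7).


For each x in F_7, count y with y^2 = x^3 + 0 x + 2 mod 7:
  x = 0: RHS = 2, y in [3, 4]  -> 2 point(s)
  x = 3: RHS = 1, y in [1, 6]  -> 2 point(s)
  x = 5: RHS = 1, y in [1, 6]  -> 2 point(s)
  x = 6: RHS = 1, y in [1, 6]  -> 2 point(s)
Affine points: 8. Add the point at infinity: total = 9.

#E(F_7) = 9


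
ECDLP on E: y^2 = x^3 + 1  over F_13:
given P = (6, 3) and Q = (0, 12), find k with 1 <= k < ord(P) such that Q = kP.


Enumerate multiples of P until we hit Q = (0, 12):
  1P = (6, 3)
  2P = (0, 1)
  3P = (10, 0)
  4P = (0, 12)
Match found at i = 4.

k = 4


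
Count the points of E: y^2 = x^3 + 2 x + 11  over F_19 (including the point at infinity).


For each x in F_19, count y with y^2 = x^3 + 2 x + 11 mod 19:
  x = 0: RHS = 11, y in [7, 12]  -> 2 point(s)
  x = 2: RHS = 4, y in [2, 17]  -> 2 point(s)
  x = 3: RHS = 6, y in [5, 14]  -> 2 point(s)
  x = 4: RHS = 7, y in [8, 11]  -> 2 point(s)
  x = 6: RHS = 11, y in [7, 12]  -> 2 point(s)
  x = 7: RHS = 7, y in [8, 11]  -> 2 point(s)
  x = 8: RHS = 7, y in [8, 11]  -> 2 point(s)
  x = 9: RHS = 17, y in [6, 13]  -> 2 point(s)
  x = 10: RHS = 5, y in [9, 10]  -> 2 point(s)
  x = 13: RHS = 11, y in [7, 12]  -> 2 point(s)
  x = 14: RHS = 9, y in [3, 16]  -> 2 point(s)
  x = 16: RHS = 16, y in [4, 15]  -> 2 point(s)
Affine points: 24. Add the point at infinity: total = 25.

#E(F_19) = 25


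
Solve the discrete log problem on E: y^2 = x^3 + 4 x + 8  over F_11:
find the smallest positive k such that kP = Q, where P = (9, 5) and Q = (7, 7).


Enumerate multiples of P until we hit Q = (7, 7):
  1P = (9, 5)
  2P = (7, 7)
Match found at i = 2.

k = 2


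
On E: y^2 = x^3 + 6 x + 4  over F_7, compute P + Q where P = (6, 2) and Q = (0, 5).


P != Q, so use the chord formula.
s = (y2 - y1) / (x2 - x1) = (3) / (1) mod 7 = 3
x3 = s^2 - x1 - x2 mod 7 = 3^2 - 6 - 0 = 3
y3 = s (x1 - x3) - y1 mod 7 = 3 * (6 - 3) - 2 = 0

P + Q = (3, 0)


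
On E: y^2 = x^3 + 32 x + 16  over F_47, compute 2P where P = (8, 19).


Doubling: s = (3 x1^2 + a) / (2 y1)
s = (3*8^2 + 32) / (2*19) mod 47 = 43
x3 = s^2 - 2 x1 mod 47 = 43^2 - 2*8 = 0
y3 = s (x1 - x3) - y1 mod 47 = 43 * (8 - 0) - 19 = 43

2P = (0, 43)


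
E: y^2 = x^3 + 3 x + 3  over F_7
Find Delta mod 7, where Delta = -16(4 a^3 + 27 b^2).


4 a^3 + 27 b^2 = 4*3^3 + 27*3^2 = 108 + 243 = 351
Delta = -16 * (351) = -5616
Delta mod 7 = 5

Delta = 5 (mod 7)


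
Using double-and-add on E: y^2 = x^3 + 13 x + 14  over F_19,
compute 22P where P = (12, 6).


k = 22 = 10110_2 (binary, LSB first: 01101)
Double-and-add from P = (12, 6):
  bit 0 = 0: acc unchanged = O
  bit 1 = 1: acc = O + (6, 17) = (6, 17)
  bit 2 = 1: acc = (6, 17) + (16, 10) = (3, 17)
  bit 3 = 0: acc unchanged = (3, 17)
  bit 4 = 1: acc = (3, 17) + (10, 17) = (6, 2)

22P = (6, 2)


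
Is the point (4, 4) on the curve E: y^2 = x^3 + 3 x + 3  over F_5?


Check whether y^2 = x^3 + 3 x + 3 (mod 5) for (x, y) = (4, 4).
LHS: y^2 = 4^2 mod 5 = 1
RHS: x^3 + 3 x + 3 = 4^3 + 3*4 + 3 mod 5 = 4
LHS != RHS

No, not on the curve


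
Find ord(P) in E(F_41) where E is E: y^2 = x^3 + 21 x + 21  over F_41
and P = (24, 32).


Compute successive multiples of P until we hit O:
  1P = (24, 32)
  2P = (26, 12)
  3P = (9, 23)
  4P = (10, 1)
  5P = (5, 13)
  6P = (13, 20)
  7P = (14, 5)
  8P = (23, 24)
  ... (continuing to 54P)
  54P = O

ord(P) = 54


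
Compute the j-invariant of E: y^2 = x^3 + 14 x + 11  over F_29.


Delta = -16(4 a^3 + 27 b^2) mod 29 = 23
-1728 * (4 a)^3 = -1728 * (4*14)^3 mod 29 = 20
j = 20 * 23^(-1) mod 29 = 16

j = 16 (mod 29)


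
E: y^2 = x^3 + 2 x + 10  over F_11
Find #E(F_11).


For each x in F_11, count y with y^2 = x^3 + 2 x + 10 mod 11:
  x = 2: RHS = 0, y in [0]  -> 1 point(s)
  x = 4: RHS = 5, y in [4, 7]  -> 2 point(s)
  x = 7: RHS = 4, y in [2, 9]  -> 2 point(s)
  x = 9: RHS = 9, y in [3, 8]  -> 2 point(s)
Affine points: 7. Add the point at infinity: total = 8.

#E(F_11) = 8


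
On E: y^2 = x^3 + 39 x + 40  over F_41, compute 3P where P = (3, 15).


k = 3 = 11_2 (binary, LSB first: 11)
Double-and-add from P = (3, 15):
  bit 0 = 1: acc = O + (3, 15) = (3, 15)
  bit 1 = 1: acc = (3, 15) + (30, 24) = (40, 0)

3P = (40, 0)


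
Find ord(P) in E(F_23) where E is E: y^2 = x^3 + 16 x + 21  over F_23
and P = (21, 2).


Compute successive multiples of P until we hit O:
  1P = (21, 2)
  2P = (7, 4)
  3P = (3, 2)
  4P = (22, 21)
  5P = (19, 13)
  6P = (19, 10)
  7P = (22, 2)
  8P = (3, 21)
  ... (continuing to 11P)
  11P = O

ord(P) = 11


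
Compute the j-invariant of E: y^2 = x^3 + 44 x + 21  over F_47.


Delta = -16(4 a^3 + 27 b^2) mod 47 = 15
-1728 * (4 a)^3 = -1728 * (4*44)^3 mod 47 = 27
j = 27 * 15^(-1) mod 47 = 30

j = 30 (mod 47)


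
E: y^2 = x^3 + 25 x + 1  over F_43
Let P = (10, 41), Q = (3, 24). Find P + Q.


P != Q, so use the chord formula.
s = (y2 - y1) / (x2 - x1) = (26) / (36) mod 43 = 27
x3 = s^2 - x1 - x2 mod 43 = 27^2 - 10 - 3 = 28
y3 = s (x1 - x3) - y1 mod 43 = 27 * (10 - 28) - 41 = 32

P + Q = (28, 32)


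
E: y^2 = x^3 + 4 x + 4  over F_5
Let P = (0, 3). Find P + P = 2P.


Doubling: s = (3 x1^2 + a) / (2 y1)
s = (3*0^2 + 4) / (2*3) mod 5 = 4
x3 = s^2 - 2 x1 mod 5 = 4^2 - 2*0 = 1
y3 = s (x1 - x3) - y1 mod 5 = 4 * (0 - 1) - 3 = 3

2P = (1, 3)


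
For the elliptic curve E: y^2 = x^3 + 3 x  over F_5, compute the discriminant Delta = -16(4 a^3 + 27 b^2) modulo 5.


4 a^3 + 27 b^2 = 4*3^3 + 27*0^2 = 108 + 0 = 108
Delta = -16 * (108) = -1728
Delta mod 5 = 2

Delta = 2 (mod 5)


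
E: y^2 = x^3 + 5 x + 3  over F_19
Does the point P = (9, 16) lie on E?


Check whether y^2 = x^3 + 5 x + 3 (mod 19) for (x, y) = (9, 16).
LHS: y^2 = 16^2 mod 19 = 9
RHS: x^3 + 5 x + 3 = 9^3 + 5*9 + 3 mod 19 = 17
LHS != RHS

No, not on the curve


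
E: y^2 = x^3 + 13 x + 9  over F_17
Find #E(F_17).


For each x in F_17, count y with y^2 = x^3 + 13 x + 9 mod 17:
  x = 0: RHS = 9, y in [3, 14]  -> 2 point(s)
  x = 2: RHS = 9, y in [3, 14]  -> 2 point(s)
  x = 7: RHS = 1, y in [1, 16]  -> 2 point(s)
  x = 8: RHS = 13, y in [8, 9]  -> 2 point(s)
  x = 10: RHS = 0, y in [0]  -> 1 point(s)
  x = 11: RHS = 4, y in [2, 15]  -> 2 point(s)
  x = 15: RHS = 9, y in [3, 14]  -> 2 point(s)
Affine points: 13. Add the point at infinity: total = 14.

#E(F_17) = 14


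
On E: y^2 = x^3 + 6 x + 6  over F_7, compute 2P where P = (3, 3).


k = 2 = 10_2 (binary, LSB first: 01)
Double-and-add from P = (3, 3):
  bit 0 = 0: acc unchanged = O
  bit 1 = 1: acc = O + (5, 0) = (5, 0)

2P = (5, 0)


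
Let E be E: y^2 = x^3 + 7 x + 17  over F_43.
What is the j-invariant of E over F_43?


Delta = -16(4 a^3 + 27 b^2) mod 43 = 2
-1728 * (4 a)^3 = -1728 * (4*7)^3 mod 43 = 39
j = 39 * 2^(-1) mod 43 = 41

j = 41 (mod 43)


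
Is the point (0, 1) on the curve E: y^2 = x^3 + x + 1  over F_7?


Check whether y^2 = x^3 + 1 x + 1 (mod 7) for (x, y) = (0, 1).
LHS: y^2 = 1^2 mod 7 = 1
RHS: x^3 + 1 x + 1 = 0^3 + 1*0 + 1 mod 7 = 1
LHS = RHS

Yes, on the curve


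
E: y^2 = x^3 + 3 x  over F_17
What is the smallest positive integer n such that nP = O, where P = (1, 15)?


Compute successive multiples of P until we hit O:
  1P = (1, 15)
  2P = (13, 3)
  3P = (4, 5)
  4P = (8, 14)
  5P = (16, 9)
  6P = (9, 12)
  7P = (9, 5)
  8P = (16, 8)
  ... (continuing to 13P)
  13P = O

ord(P) = 13


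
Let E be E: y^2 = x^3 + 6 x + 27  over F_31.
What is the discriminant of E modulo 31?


4 a^3 + 27 b^2 = 4*6^3 + 27*27^2 = 864 + 19683 = 20547
Delta = -16 * (20547) = -328752
Delta mod 31 = 3

Delta = 3 (mod 31)


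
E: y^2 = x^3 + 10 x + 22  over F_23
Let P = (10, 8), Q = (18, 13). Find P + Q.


P != Q, so use the chord formula.
s = (y2 - y1) / (x2 - x1) = (5) / (8) mod 23 = 15
x3 = s^2 - x1 - x2 mod 23 = 15^2 - 10 - 18 = 13
y3 = s (x1 - x3) - y1 mod 23 = 15 * (10 - 13) - 8 = 16

P + Q = (13, 16)


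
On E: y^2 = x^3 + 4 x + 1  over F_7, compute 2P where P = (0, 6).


Doubling: s = (3 x1^2 + a) / (2 y1)
s = (3*0^2 + 4) / (2*6) mod 7 = 5
x3 = s^2 - 2 x1 mod 7 = 5^2 - 2*0 = 4
y3 = s (x1 - x3) - y1 mod 7 = 5 * (0 - 4) - 6 = 2

2P = (4, 2)


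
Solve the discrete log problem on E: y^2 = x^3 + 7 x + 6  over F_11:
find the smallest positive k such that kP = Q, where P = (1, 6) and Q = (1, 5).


Enumerate multiples of P until we hit Q = (1, 5):
  1P = (1, 6)
  2P = (10, 3)
  3P = (5, 10)
  4P = (6, 0)
  5P = (5, 1)
  6P = (10, 8)
  7P = (1, 5)
Match found at i = 7.

k = 7


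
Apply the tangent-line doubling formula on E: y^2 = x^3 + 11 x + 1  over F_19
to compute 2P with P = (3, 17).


Doubling: s = (3 x1^2 + a) / (2 y1)
s = (3*3^2 + 11) / (2*17) mod 19 = 0
x3 = s^2 - 2 x1 mod 19 = 0^2 - 2*3 = 13
y3 = s (x1 - x3) - y1 mod 19 = 0 * (3 - 13) - 17 = 2

2P = (13, 2)


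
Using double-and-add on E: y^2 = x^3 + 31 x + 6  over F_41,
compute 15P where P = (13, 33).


k = 15 = 1111_2 (binary, LSB first: 1111)
Double-and-add from P = (13, 33):
  bit 0 = 1: acc = O + (13, 33) = (13, 33)
  bit 1 = 1: acc = (13, 33) + (38, 3) = (39, 31)
  bit 2 = 1: acc = (39, 31) + (22, 15) = (26, 15)
  bit 3 = 1: acc = (26, 15) + (34, 15) = (22, 26)

15P = (22, 26)


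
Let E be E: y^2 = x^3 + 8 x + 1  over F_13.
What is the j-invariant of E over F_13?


Delta = -16(4 a^3 + 27 b^2) mod 13 = 2
-1728 * (4 a)^3 = -1728 * (4*8)^3 mod 13 = 8
j = 8 * 2^(-1) mod 13 = 4

j = 4 (mod 13)


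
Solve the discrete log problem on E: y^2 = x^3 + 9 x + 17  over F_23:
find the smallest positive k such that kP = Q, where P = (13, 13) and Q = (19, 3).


Enumerate multiples of P until we hit Q = (19, 3):
  1P = (13, 13)
  2P = (3, 5)
  3P = (15, 13)
  4P = (18, 10)
  5P = (8, 7)
  6P = (20, 20)
  7P = (14, 9)
  8P = (12, 6)
  9P = (1, 2)
  10P = (10, 7)
  11P = (4, 5)
  12P = (19, 20)
  13P = (16, 18)
  14P = (7, 20)
  15P = (5, 16)
  16P = (17, 0)
  17P = (5, 7)
  18P = (7, 3)
  19P = (16, 5)
  20P = (19, 3)
Match found at i = 20.

k = 20


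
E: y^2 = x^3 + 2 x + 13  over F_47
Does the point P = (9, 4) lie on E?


Check whether y^2 = x^3 + 2 x + 13 (mod 47) for (x, y) = (9, 4).
LHS: y^2 = 4^2 mod 47 = 16
RHS: x^3 + 2 x + 13 = 9^3 + 2*9 + 13 mod 47 = 8
LHS != RHS

No, not on the curve


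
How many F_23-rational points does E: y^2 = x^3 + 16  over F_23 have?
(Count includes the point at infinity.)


For each x in F_23, count y with y^2 = x^3 + 0 x + 16 mod 23:
  x = 0: RHS = 16, y in [4, 19]  -> 2 point(s)
  x = 2: RHS = 1, y in [1, 22]  -> 2 point(s)
  x = 5: RHS = 3, y in [7, 16]  -> 2 point(s)
  x = 6: RHS = 2, y in [5, 18]  -> 2 point(s)
  x = 9: RHS = 9, y in [3, 20]  -> 2 point(s)
  x = 10: RHS = 4, y in [2, 21]  -> 2 point(s)
  x = 11: RHS = 13, y in [6, 17]  -> 2 point(s)
  x = 14: RHS = 0, y in [0]  -> 1 point(s)
  x = 16: RHS = 18, y in [8, 15]  -> 2 point(s)
  x = 18: RHS = 6, y in [11, 12]  -> 2 point(s)
  x = 20: RHS = 12, y in [9, 14]  -> 2 point(s)
  x = 21: RHS = 8, y in [10, 13]  -> 2 point(s)
Affine points: 23. Add the point at infinity: total = 24.

#E(F_23) = 24


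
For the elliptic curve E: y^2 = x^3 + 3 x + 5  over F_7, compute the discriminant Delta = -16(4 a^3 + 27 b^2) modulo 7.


4 a^3 + 27 b^2 = 4*3^3 + 27*5^2 = 108 + 675 = 783
Delta = -16 * (783) = -12528
Delta mod 7 = 2

Delta = 2 (mod 7)


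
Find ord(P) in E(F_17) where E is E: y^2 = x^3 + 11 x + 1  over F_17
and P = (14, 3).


Compute successive multiples of P until we hit O:
  1P = (14, 3)
  2P = (14, 14)
  3P = O

ord(P) = 3


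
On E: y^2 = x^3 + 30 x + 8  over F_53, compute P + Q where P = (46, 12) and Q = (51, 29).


P != Q, so use the chord formula.
s = (y2 - y1) / (x2 - x1) = (17) / (5) mod 53 = 14
x3 = s^2 - x1 - x2 mod 53 = 14^2 - 46 - 51 = 46
y3 = s (x1 - x3) - y1 mod 53 = 14 * (46 - 46) - 12 = 41

P + Q = (46, 41)


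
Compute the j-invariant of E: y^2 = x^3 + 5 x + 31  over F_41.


Delta = -16(4 a^3 + 27 b^2) mod 41 = 9
-1728 * (4 a)^3 = -1728 * (4*5)^3 mod 41 = 11
j = 11 * 9^(-1) mod 41 = 24

j = 24 (mod 41)


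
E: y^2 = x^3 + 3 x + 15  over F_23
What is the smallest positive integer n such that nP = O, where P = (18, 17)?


Compute successive multiples of P until we hit O:
  1P = (18, 17)
  2P = (12, 13)
  3P = (19, 13)
  4P = (2, 11)
  5P = (15, 10)
  6P = (21, 22)
  7P = (20, 18)
  8P = (14, 8)
  ... (continuing to 19P)
  19P = O

ord(P) = 19


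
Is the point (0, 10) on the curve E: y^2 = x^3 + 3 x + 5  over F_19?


Check whether y^2 = x^3 + 3 x + 5 (mod 19) for (x, y) = (0, 10).
LHS: y^2 = 10^2 mod 19 = 5
RHS: x^3 + 3 x + 5 = 0^3 + 3*0 + 5 mod 19 = 5
LHS = RHS

Yes, on the curve


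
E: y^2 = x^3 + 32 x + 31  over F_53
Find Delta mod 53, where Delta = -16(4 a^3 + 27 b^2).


4 a^3 + 27 b^2 = 4*32^3 + 27*31^2 = 131072 + 25947 = 157019
Delta = -16 * (157019) = -2512304
Delta mod 53 = 2

Delta = 2 (mod 53)


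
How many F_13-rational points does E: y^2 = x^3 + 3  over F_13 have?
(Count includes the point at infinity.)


For each x in F_13, count y with y^2 = x^3 + 0 x + 3 mod 13:
  x = 0: RHS = 3, y in [4, 9]  -> 2 point(s)
  x = 1: RHS = 4, y in [2, 11]  -> 2 point(s)
  x = 3: RHS = 4, y in [2, 11]  -> 2 point(s)
  x = 9: RHS = 4, y in [2, 11]  -> 2 point(s)
Affine points: 8. Add the point at infinity: total = 9.

#E(F_13) = 9


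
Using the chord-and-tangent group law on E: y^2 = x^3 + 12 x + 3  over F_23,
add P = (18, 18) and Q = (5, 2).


P != Q, so use the chord formula.
s = (y2 - y1) / (x2 - x1) = (7) / (10) mod 23 = 3
x3 = s^2 - x1 - x2 mod 23 = 3^2 - 18 - 5 = 9
y3 = s (x1 - x3) - y1 mod 23 = 3 * (18 - 9) - 18 = 9

P + Q = (9, 9)


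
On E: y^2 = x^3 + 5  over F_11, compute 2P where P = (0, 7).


Doubling: s = (3 x1^2 + a) / (2 y1)
s = (3*0^2 + 0) / (2*7) mod 11 = 0
x3 = s^2 - 2 x1 mod 11 = 0^2 - 2*0 = 0
y3 = s (x1 - x3) - y1 mod 11 = 0 * (0 - 0) - 7 = 4

2P = (0, 4)


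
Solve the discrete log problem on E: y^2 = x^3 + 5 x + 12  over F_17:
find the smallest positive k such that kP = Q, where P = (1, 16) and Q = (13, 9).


Enumerate multiples of P until we hit Q = (13, 9):
  1P = (1, 16)
  2P = (14, 2)
  3P = (10, 12)
  4P = (2, 9)
  5P = (12, 10)
  6P = (5, 14)
  7P = (7, 4)
  8P = (13, 8)
  9P = (11, 2)
  10P = (9, 2)
  11P = (9, 15)
  12P = (11, 15)
  13P = (13, 9)
Match found at i = 13.

k = 13


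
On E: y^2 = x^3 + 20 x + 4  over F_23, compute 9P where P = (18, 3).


k = 9 = 1001_2 (binary, LSB first: 1001)
Double-and-add from P = (18, 3):
  bit 0 = 1: acc = O + (18, 3) = (18, 3)
  bit 1 = 0: acc unchanged = (18, 3)
  bit 2 = 0: acc unchanged = (18, 3)
  bit 3 = 1: acc = (18, 3) + (2, 12) = (7, 21)

9P = (7, 21)


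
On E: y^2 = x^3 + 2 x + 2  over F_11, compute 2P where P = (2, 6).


Doubling: s = (3 x1^2 + a) / (2 y1)
s = (3*2^2 + 2) / (2*6) mod 11 = 3
x3 = s^2 - 2 x1 mod 11 = 3^2 - 2*2 = 5
y3 = s (x1 - x3) - y1 mod 11 = 3 * (2 - 5) - 6 = 7

2P = (5, 7)


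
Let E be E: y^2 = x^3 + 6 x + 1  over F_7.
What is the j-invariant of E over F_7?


Delta = -16(4 a^3 + 27 b^2) mod 7 = 3
-1728 * (4 a)^3 = -1728 * (4*6)^3 mod 7 = 6
j = 6 * 3^(-1) mod 7 = 2

j = 2 (mod 7)


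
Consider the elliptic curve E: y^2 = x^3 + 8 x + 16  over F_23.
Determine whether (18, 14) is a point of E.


Check whether y^2 = x^3 + 8 x + 16 (mod 23) for (x, y) = (18, 14).
LHS: y^2 = 14^2 mod 23 = 12
RHS: x^3 + 8 x + 16 = 18^3 + 8*18 + 16 mod 23 = 12
LHS = RHS

Yes, on the curve


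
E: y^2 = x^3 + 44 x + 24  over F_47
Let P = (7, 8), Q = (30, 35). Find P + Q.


P != Q, so use the chord formula.
s = (y2 - y1) / (x2 - x1) = (27) / (23) mod 47 = 40
x3 = s^2 - x1 - x2 mod 47 = 40^2 - 7 - 30 = 12
y3 = s (x1 - x3) - y1 mod 47 = 40 * (7 - 12) - 8 = 27

P + Q = (12, 27)


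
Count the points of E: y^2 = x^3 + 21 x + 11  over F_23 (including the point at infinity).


For each x in F_23, count y with y^2 = x^3 + 21 x + 11 mod 23:
  x = 3: RHS = 9, y in [3, 20]  -> 2 point(s)
  x = 6: RHS = 8, y in [10, 13]  -> 2 point(s)
  x = 7: RHS = 18, y in [8, 15]  -> 2 point(s)
  x = 8: RHS = 1, y in [1, 22]  -> 2 point(s)
  x = 9: RHS = 9, y in [3, 20]  -> 2 point(s)
  x = 10: RHS = 2, y in [5, 18]  -> 2 point(s)
  x = 11: RHS = 9, y in [3, 20]  -> 2 point(s)
  x = 12: RHS = 13, y in [6, 17]  -> 2 point(s)
  x = 14: RHS = 13, y in [6, 17]  -> 2 point(s)
  x = 16: RHS = 4, y in [2, 21]  -> 2 point(s)
  x = 19: RHS = 1, y in [1, 22]  -> 2 point(s)
  x = 20: RHS = 13, y in [6, 17]  -> 2 point(s)
  x = 22: RHS = 12, y in [9, 14]  -> 2 point(s)
Affine points: 26. Add the point at infinity: total = 27.

#E(F_23) = 27


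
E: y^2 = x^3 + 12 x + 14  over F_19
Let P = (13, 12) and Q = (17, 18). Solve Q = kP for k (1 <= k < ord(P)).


Enumerate multiples of P until we hit Q = (17, 18):
  1P = (13, 12)
  2P = (18, 1)
  3P = (5, 16)
  4P = (6, 13)
  5P = (7, 17)
  6P = (15, 15)
  7P = (17, 1)
  8P = (12, 9)
  9P = (3, 18)
  10P = (14, 0)
  11P = (3, 1)
  12P = (12, 10)
  13P = (17, 18)
Match found at i = 13.

k = 13


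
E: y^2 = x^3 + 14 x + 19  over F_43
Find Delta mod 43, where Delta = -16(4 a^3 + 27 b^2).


4 a^3 + 27 b^2 = 4*14^3 + 27*19^2 = 10976 + 9747 = 20723
Delta = -16 * (20723) = -331568
Delta mod 43 = 5

Delta = 5 (mod 43)


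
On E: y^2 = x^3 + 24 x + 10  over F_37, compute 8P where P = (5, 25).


k = 8 = 1000_2 (binary, LSB first: 0001)
Double-and-add from P = (5, 25):
  bit 0 = 0: acc unchanged = O
  bit 1 = 0: acc unchanged = O
  bit 2 = 0: acc unchanged = O
  bit 3 = 1: acc = O + (22, 7) = (22, 7)

8P = (22, 7)


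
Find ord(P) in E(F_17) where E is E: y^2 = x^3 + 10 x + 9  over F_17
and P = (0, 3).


Compute successive multiples of P until we hit O:
  1P = (0, 3)
  2P = (16, 10)
  3P = (16, 7)
  4P = (0, 14)
  5P = O

ord(P) = 5


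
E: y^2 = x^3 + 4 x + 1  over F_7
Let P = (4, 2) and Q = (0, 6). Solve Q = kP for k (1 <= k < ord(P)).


Enumerate multiples of P until we hit Q = (0, 6):
  1P = (4, 2)
  2P = (0, 1)
  3P = (0, 6)
Match found at i = 3.

k = 3


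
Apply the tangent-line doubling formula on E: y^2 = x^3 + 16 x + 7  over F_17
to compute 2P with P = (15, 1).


Doubling: s = (3 x1^2 + a) / (2 y1)
s = (3*15^2 + 16) / (2*1) mod 17 = 14
x3 = s^2 - 2 x1 mod 17 = 14^2 - 2*15 = 13
y3 = s (x1 - x3) - y1 mod 17 = 14 * (15 - 13) - 1 = 10

2P = (13, 10)


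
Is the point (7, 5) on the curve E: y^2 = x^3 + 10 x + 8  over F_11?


Check whether y^2 = x^3 + 10 x + 8 (mod 11) for (x, y) = (7, 5).
LHS: y^2 = 5^2 mod 11 = 3
RHS: x^3 + 10 x + 8 = 7^3 + 10*7 + 8 mod 11 = 3
LHS = RHS

Yes, on the curve


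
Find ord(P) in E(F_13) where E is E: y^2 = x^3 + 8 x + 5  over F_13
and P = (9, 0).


Compute successive multiples of P until we hit O:
  1P = (9, 0)
  2P = O

ord(P) = 2


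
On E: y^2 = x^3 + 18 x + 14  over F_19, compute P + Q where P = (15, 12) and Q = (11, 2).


P != Q, so use the chord formula.
s = (y2 - y1) / (x2 - x1) = (9) / (15) mod 19 = 12
x3 = s^2 - x1 - x2 mod 19 = 12^2 - 15 - 11 = 4
y3 = s (x1 - x3) - y1 mod 19 = 12 * (15 - 4) - 12 = 6

P + Q = (4, 6)


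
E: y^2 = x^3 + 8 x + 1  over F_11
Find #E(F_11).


For each x in F_11, count y with y^2 = x^3 + 8 x + 1 mod 11:
  x = 0: RHS = 1, y in [1, 10]  -> 2 point(s)
  x = 2: RHS = 3, y in [5, 6]  -> 2 point(s)
  x = 4: RHS = 9, y in [3, 8]  -> 2 point(s)
  x = 5: RHS = 1, y in [1, 10]  -> 2 point(s)
  x = 6: RHS = 1, y in [1, 10]  -> 2 point(s)
  x = 7: RHS = 4, y in [2, 9]  -> 2 point(s)
  x = 8: RHS = 5, y in [4, 7]  -> 2 point(s)
  x = 10: RHS = 3, y in [5, 6]  -> 2 point(s)
Affine points: 16. Add the point at infinity: total = 17.

#E(F_11) = 17


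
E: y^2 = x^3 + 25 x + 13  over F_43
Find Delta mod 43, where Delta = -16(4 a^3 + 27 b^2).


4 a^3 + 27 b^2 = 4*25^3 + 27*13^2 = 62500 + 4563 = 67063
Delta = -16 * (67063) = -1073008
Delta mod 43 = 14

Delta = 14 (mod 43)


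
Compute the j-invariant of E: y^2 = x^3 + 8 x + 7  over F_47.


Delta = -16(4 a^3 + 27 b^2) mod 47 = 20
-1728 * (4 a)^3 = -1728 * (4*8)^3 mod 47 = 5
j = 5 * 20^(-1) mod 47 = 12

j = 12 (mod 47)


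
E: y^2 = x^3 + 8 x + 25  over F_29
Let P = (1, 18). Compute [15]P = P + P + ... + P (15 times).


k = 15 = 1111_2 (binary, LSB first: 1111)
Double-and-add from P = (1, 18):
  bit 0 = 1: acc = O + (1, 18) = (1, 18)
  bit 1 = 1: acc = (1, 18) + (20, 6) = (28, 25)
  bit 2 = 1: acc = (28, 25) + (5, 25) = (25, 4)
  bit 3 = 1: acc = (25, 4) + (12, 15) = (20, 23)

15P = (20, 23)


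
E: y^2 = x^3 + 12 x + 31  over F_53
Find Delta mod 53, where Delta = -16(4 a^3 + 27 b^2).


4 a^3 + 27 b^2 = 4*12^3 + 27*31^2 = 6912 + 25947 = 32859
Delta = -16 * (32859) = -525744
Delta mod 53 = 16

Delta = 16 (mod 53)


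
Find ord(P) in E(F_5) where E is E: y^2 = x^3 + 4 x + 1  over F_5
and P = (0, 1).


Compute successive multiples of P until we hit O:
  1P = (0, 1)
  2P = (4, 1)
  3P = (1, 4)
  4P = (3, 0)
  5P = (1, 1)
  6P = (4, 4)
  7P = (0, 4)
  8P = O

ord(P) = 8


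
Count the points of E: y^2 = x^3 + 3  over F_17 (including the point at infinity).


For each x in F_17, count y with y^2 = x^3 + 0 x + 3 mod 17:
  x = 1: RHS = 4, y in [2, 15]  -> 2 point(s)
  x = 3: RHS = 13, y in [8, 9]  -> 2 point(s)
  x = 4: RHS = 16, y in [4, 13]  -> 2 point(s)
  x = 5: RHS = 9, y in [3, 14]  -> 2 point(s)
  x = 6: RHS = 15, y in [7, 10]  -> 2 point(s)
  x = 9: RHS = 1, y in [1, 16]  -> 2 point(s)
  x = 10: RHS = 0, y in [0]  -> 1 point(s)
  x = 11: RHS = 8, y in [5, 12]  -> 2 point(s)
  x = 16: RHS = 2, y in [6, 11]  -> 2 point(s)
Affine points: 17. Add the point at infinity: total = 18.

#E(F_17) = 18


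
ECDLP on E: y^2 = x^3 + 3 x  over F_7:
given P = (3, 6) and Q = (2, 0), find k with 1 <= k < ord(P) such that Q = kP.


Enumerate multiples of P until we hit Q = (2, 0):
  1P = (3, 6)
  2P = (2, 0)
Match found at i = 2.

k = 2


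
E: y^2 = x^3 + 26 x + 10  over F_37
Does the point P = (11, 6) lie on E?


Check whether y^2 = x^3 + 26 x + 10 (mod 37) for (x, y) = (11, 6).
LHS: y^2 = 6^2 mod 37 = 36
RHS: x^3 + 26 x + 10 = 11^3 + 26*11 + 10 mod 37 = 36
LHS = RHS

Yes, on the curve


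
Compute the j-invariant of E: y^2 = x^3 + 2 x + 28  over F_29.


Delta = -16(4 a^3 + 27 b^2) mod 29 = 13
-1728 * (4 a)^3 = -1728 * (4*2)^3 mod 29 = 25
j = 25 * 13^(-1) mod 29 = 22

j = 22 (mod 29)


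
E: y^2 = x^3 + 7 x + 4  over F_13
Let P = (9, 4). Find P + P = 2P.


Doubling: s = (3 x1^2 + a) / (2 y1)
s = (3*9^2 + 7) / (2*4) mod 13 = 2
x3 = s^2 - 2 x1 mod 13 = 2^2 - 2*9 = 12
y3 = s (x1 - x3) - y1 mod 13 = 2 * (9 - 12) - 4 = 3

2P = (12, 3)


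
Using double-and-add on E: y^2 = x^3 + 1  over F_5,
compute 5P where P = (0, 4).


k = 5 = 101_2 (binary, LSB first: 101)
Double-and-add from P = (0, 4):
  bit 0 = 1: acc = O + (0, 4) = (0, 4)
  bit 1 = 0: acc unchanged = (0, 4)
  bit 2 = 1: acc = (0, 4) + (0, 4) = (0, 1)

5P = (0, 1)


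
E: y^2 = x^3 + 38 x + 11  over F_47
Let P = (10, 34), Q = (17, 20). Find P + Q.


P != Q, so use the chord formula.
s = (y2 - y1) / (x2 - x1) = (33) / (7) mod 47 = 45
x3 = s^2 - x1 - x2 mod 47 = 45^2 - 10 - 17 = 24
y3 = s (x1 - x3) - y1 mod 47 = 45 * (10 - 24) - 34 = 41

P + Q = (24, 41)


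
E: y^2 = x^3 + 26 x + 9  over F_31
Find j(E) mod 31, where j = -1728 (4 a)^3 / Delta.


Delta = -16(4 a^3 + 27 b^2) mod 31 = 9
-1728 * (4 a)^3 = -1728 * (4*26)^3 mod 31 = 15
j = 15 * 9^(-1) mod 31 = 12

j = 12 (mod 31)


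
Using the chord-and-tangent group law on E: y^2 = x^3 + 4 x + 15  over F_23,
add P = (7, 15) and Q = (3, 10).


P != Q, so use the chord formula.
s = (y2 - y1) / (x2 - x1) = (18) / (19) mod 23 = 7
x3 = s^2 - x1 - x2 mod 23 = 7^2 - 7 - 3 = 16
y3 = s (x1 - x3) - y1 mod 23 = 7 * (7 - 16) - 15 = 14

P + Q = (16, 14)


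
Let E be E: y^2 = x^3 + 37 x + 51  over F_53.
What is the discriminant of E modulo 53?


4 a^3 + 27 b^2 = 4*37^3 + 27*51^2 = 202612 + 70227 = 272839
Delta = -16 * (272839) = -4365424
Delta mod 53 = 27

Delta = 27 (mod 53)


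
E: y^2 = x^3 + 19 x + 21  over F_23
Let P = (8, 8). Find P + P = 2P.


Doubling: s = (3 x1^2 + a) / (2 y1)
s = (3*8^2 + 19) / (2*8) mod 23 = 6
x3 = s^2 - 2 x1 mod 23 = 6^2 - 2*8 = 20
y3 = s (x1 - x3) - y1 mod 23 = 6 * (8 - 20) - 8 = 12

2P = (20, 12)


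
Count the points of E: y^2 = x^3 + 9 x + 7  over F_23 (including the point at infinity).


For each x in F_23, count y with y^2 = x^3 + 9 x + 7 mod 23:
  x = 5: RHS = 16, y in [4, 19]  -> 2 point(s)
  x = 6: RHS = 1, y in [1, 22]  -> 2 point(s)
  x = 8: RHS = 16, y in [4, 19]  -> 2 point(s)
  x = 9: RHS = 12, y in [9, 14]  -> 2 point(s)
  x = 10: RHS = 16, y in [4, 19]  -> 2 point(s)
  x = 12: RHS = 3, y in [7, 16]  -> 2 point(s)
  x = 14: RHS = 2, y in [5, 18]  -> 2 point(s)
  x = 17: RHS = 13, y in [6, 17]  -> 2 point(s)
  x = 21: RHS = 4, y in [2, 21]  -> 2 point(s)
Affine points: 18. Add the point at infinity: total = 19.

#E(F_23) = 19


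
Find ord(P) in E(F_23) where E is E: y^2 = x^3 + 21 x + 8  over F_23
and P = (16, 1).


Compute successive multiples of P until we hit O:
  1P = (16, 1)
  2P = (9, 12)
  3P = (0, 10)
  4P = (11, 12)
  5P = (22, 3)
  6P = (3, 11)
  7P = (5, 10)
  8P = (4, 8)
  ... (continuing to 25P)
  25P = O

ord(P) = 25


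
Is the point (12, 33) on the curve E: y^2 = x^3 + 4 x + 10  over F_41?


Check whether y^2 = x^3 + 4 x + 10 (mod 41) for (x, y) = (12, 33).
LHS: y^2 = 33^2 mod 41 = 23
RHS: x^3 + 4 x + 10 = 12^3 + 4*12 + 10 mod 41 = 23
LHS = RHS

Yes, on the curve


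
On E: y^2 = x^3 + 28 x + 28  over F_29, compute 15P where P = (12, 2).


k = 15 = 1111_2 (binary, LSB first: 1111)
Double-and-add from P = (12, 2):
  bit 0 = 1: acc = O + (12, 2) = (12, 2)
  bit 1 = 1: acc = (12, 2) + (6, 21) = (17, 9)
  bit 2 = 1: acc = (17, 9) + (24, 16) = (18, 19)
  bit 3 = 1: acc = (18, 19) + (3, 9) = (2, 11)

15P = (2, 11)


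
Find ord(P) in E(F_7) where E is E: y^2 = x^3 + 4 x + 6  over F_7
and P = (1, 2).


Compute successive multiples of P until we hit O:
  1P = (1, 2)
  2P = (5, 5)
  3P = (2, 6)
  4P = (6, 6)
  5P = (4, 4)
  6P = (4, 3)
  7P = (6, 1)
  8P = (2, 1)
  ... (continuing to 11P)
  11P = O

ord(P) = 11


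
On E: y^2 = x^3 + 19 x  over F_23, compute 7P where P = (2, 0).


k = 7 = 111_2 (binary, LSB first: 111)
Double-and-add from P = (2, 0):
  bit 0 = 1: acc = O + (2, 0) = (2, 0)
  bit 1 = 1: acc = (2, 0) + O = (2, 0)
  bit 2 = 1: acc = (2, 0) + O = (2, 0)

7P = (2, 0)


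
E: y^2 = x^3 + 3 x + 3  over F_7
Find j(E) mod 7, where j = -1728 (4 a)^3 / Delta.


Delta = -16(4 a^3 + 27 b^2) mod 7 = 5
-1728 * (4 a)^3 = -1728 * (4*3)^3 mod 7 = 6
j = 6 * 5^(-1) mod 7 = 4

j = 4 (mod 7)


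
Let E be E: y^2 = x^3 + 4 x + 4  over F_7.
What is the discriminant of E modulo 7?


4 a^3 + 27 b^2 = 4*4^3 + 27*4^2 = 256 + 432 = 688
Delta = -16 * (688) = -11008
Delta mod 7 = 3

Delta = 3 (mod 7)


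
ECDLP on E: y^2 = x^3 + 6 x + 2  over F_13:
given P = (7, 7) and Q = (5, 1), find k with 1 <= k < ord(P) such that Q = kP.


Enumerate multiples of P until we hit Q = (5, 1):
  1P = (7, 7)
  2P = (8, 9)
  3P = (2, 3)
  4P = (1, 3)
  5P = (4, 8)
  6P = (5, 1)
Match found at i = 6.

k = 6


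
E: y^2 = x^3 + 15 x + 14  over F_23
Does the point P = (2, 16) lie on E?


Check whether y^2 = x^3 + 15 x + 14 (mod 23) for (x, y) = (2, 16).
LHS: y^2 = 16^2 mod 23 = 3
RHS: x^3 + 15 x + 14 = 2^3 + 15*2 + 14 mod 23 = 6
LHS != RHS

No, not on the curve


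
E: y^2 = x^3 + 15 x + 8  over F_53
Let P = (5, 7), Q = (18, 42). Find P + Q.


P != Q, so use the chord formula.
s = (y2 - y1) / (x2 - x1) = (35) / (13) mod 53 = 19
x3 = s^2 - x1 - x2 mod 53 = 19^2 - 5 - 18 = 20
y3 = s (x1 - x3) - y1 mod 53 = 19 * (5 - 20) - 7 = 26

P + Q = (20, 26)


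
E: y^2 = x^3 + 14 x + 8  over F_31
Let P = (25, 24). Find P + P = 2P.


Doubling: s = (3 x1^2 + a) / (2 y1)
s = (3*25^2 + 14) / (2*24) mod 31 = 9
x3 = s^2 - 2 x1 mod 31 = 9^2 - 2*25 = 0
y3 = s (x1 - x3) - y1 mod 31 = 9 * (25 - 0) - 24 = 15

2P = (0, 15)


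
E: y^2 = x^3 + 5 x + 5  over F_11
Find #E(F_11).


For each x in F_11, count y with y^2 = x^3 + 5 x + 5 mod 11:
  x = 0: RHS = 5, y in [4, 7]  -> 2 point(s)
  x = 1: RHS = 0, y in [0]  -> 1 point(s)
  x = 2: RHS = 1, y in [1, 10]  -> 2 point(s)
  x = 3: RHS = 3, y in [5, 6]  -> 2 point(s)
  x = 4: RHS = 1, y in [1, 10]  -> 2 point(s)
  x = 5: RHS = 1, y in [1, 10]  -> 2 point(s)
  x = 6: RHS = 9, y in [3, 8]  -> 2 point(s)
  x = 7: RHS = 9, y in [3, 8]  -> 2 point(s)
  x = 9: RHS = 9, y in [3, 8]  -> 2 point(s)
Affine points: 17. Add the point at infinity: total = 18.

#E(F_11) = 18


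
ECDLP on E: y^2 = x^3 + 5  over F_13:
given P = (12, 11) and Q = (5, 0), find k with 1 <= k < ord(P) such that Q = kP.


Enumerate multiples of P until we hit Q = (5, 0):
  1P = (12, 11)
  2P = (5, 0)
Match found at i = 2.

k = 2


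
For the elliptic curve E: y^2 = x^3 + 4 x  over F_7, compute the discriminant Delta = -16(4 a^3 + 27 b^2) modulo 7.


4 a^3 + 27 b^2 = 4*4^3 + 27*0^2 = 256 + 0 = 256
Delta = -16 * (256) = -4096
Delta mod 7 = 6

Delta = 6 (mod 7)


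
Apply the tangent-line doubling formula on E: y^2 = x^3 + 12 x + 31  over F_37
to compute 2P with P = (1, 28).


Doubling: s = (3 x1^2 + a) / (2 y1)
s = (3*1^2 + 12) / (2*28) mod 37 = 30
x3 = s^2 - 2 x1 mod 37 = 30^2 - 2*1 = 10
y3 = s (x1 - x3) - y1 mod 37 = 30 * (1 - 10) - 28 = 35

2P = (10, 35)


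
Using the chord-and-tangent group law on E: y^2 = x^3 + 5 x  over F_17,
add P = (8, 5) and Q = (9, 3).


P != Q, so use the chord formula.
s = (y2 - y1) / (x2 - x1) = (15) / (1) mod 17 = 15
x3 = s^2 - x1 - x2 mod 17 = 15^2 - 8 - 9 = 4
y3 = s (x1 - x3) - y1 mod 17 = 15 * (8 - 4) - 5 = 4

P + Q = (4, 4)


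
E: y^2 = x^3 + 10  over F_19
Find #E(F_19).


For each x in F_19, count y with y^2 = x^3 + 0 x + 10 mod 19:
  x = 1: RHS = 11, y in [7, 12]  -> 2 point(s)
  x = 4: RHS = 17, y in [6, 13]  -> 2 point(s)
  x = 6: RHS = 17, y in [6, 13]  -> 2 point(s)
  x = 7: RHS = 11, y in [7, 12]  -> 2 point(s)
  x = 8: RHS = 9, y in [3, 16]  -> 2 point(s)
  x = 9: RHS = 17, y in [6, 13]  -> 2 point(s)
  x = 11: RHS = 11, y in [7, 12]  -> 2 point(s)
  x = 12: RHS = 9, y in [3, 16]  -> 2 point(s)
  x = 18: RHS = 9, y in [3, 16]  -> 2 point(s)
Affine points: 18. Add the point at infinity: total = 19.

#E(F_19) = 19
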